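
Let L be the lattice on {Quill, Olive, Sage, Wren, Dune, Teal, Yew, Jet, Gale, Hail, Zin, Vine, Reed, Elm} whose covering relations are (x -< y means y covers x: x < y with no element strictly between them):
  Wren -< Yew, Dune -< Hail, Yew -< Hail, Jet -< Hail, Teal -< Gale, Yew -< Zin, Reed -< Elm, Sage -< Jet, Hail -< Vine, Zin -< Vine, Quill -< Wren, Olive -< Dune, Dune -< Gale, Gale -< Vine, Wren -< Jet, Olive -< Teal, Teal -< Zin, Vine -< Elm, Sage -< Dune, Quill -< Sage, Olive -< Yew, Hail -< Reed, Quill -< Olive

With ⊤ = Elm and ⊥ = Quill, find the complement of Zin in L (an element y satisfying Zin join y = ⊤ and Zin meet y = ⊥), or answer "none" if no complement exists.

none

For every candidate y, either Zin ∨ y ≠ Elm or Zin ∧ y ≠ Quill; no complement exists.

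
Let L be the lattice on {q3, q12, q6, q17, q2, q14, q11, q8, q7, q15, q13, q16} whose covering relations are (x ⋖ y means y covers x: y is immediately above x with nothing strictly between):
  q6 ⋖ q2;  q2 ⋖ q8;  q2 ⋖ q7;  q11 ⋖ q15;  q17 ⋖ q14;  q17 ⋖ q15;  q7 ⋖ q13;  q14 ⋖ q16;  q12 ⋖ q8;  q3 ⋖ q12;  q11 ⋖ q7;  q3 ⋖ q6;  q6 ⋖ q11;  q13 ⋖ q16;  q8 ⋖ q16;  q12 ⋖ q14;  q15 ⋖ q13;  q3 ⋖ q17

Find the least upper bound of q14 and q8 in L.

Common upper bounds of {q14, q8}: q16.
The least among these is q16.

q16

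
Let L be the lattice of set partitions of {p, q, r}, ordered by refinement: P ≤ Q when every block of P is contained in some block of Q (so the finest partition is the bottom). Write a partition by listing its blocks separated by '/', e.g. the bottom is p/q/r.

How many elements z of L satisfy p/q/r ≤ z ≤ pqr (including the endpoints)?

The interval [p/q/r, pqr] = {p/q/r, p/qr, pq/r, pqr, pr/q}, which has 5 elements.

5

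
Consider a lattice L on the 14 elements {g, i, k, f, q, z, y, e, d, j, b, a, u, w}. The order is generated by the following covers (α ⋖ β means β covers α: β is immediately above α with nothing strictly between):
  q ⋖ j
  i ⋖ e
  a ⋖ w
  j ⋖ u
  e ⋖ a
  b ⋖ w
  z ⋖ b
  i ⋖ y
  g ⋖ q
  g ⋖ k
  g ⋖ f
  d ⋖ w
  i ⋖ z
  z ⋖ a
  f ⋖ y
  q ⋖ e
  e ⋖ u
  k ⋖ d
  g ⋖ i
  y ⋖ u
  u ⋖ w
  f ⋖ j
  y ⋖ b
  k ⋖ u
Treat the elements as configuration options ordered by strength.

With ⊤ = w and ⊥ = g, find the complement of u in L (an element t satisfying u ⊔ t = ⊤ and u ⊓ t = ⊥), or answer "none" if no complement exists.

For every candidate t, either u ∨ t ≠ w or u ∧ t ≠ g; no complement exists.

none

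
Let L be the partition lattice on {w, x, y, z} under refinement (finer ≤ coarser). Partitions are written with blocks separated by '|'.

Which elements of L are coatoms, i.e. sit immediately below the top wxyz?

The coatoms are exactly the elements covered by wxyz: wxy|z, wxz|y, wx|yz, wyz|x, wy|xz, wz|xy, w|xyz.

wxy|z, wxz|y, wx|yz, wyz|x, wy|xz, wz|xy, w|xyz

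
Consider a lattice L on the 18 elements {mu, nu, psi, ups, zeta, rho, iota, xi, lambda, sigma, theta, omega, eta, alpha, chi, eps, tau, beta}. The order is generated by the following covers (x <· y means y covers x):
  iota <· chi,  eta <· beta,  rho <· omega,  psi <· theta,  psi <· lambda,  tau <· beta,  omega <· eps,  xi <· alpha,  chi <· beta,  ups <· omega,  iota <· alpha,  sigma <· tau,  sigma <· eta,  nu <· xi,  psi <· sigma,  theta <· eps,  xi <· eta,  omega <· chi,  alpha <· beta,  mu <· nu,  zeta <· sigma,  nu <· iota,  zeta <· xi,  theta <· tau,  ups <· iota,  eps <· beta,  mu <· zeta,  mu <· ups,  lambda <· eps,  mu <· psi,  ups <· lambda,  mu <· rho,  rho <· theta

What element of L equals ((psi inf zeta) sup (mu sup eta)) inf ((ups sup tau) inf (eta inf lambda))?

psi ∧ zeta = mu
mu ∨ eta = eta
mu ∨ eta = eta
ups ∨ tau = beta
eta ∧ lambda = psi
beta ∧ psi = psi
eta ∧ psi = psi

psi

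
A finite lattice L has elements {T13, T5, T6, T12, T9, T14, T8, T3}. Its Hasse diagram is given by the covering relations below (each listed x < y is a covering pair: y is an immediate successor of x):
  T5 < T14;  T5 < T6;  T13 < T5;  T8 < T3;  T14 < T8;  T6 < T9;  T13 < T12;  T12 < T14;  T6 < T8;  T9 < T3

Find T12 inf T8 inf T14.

T12

Common lower bounds of {T12, T8, T14}: T12, T13.
The greatest among these is T12.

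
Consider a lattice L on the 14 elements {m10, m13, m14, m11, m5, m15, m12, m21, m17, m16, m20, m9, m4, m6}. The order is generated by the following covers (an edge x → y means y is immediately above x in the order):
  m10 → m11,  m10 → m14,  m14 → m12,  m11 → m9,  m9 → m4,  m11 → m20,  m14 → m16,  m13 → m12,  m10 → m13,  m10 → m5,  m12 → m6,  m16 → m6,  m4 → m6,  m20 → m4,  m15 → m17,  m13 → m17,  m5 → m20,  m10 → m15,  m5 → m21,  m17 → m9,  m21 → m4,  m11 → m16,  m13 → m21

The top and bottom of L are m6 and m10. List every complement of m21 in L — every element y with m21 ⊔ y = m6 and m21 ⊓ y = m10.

Need y with m21 ∨ y = m6 and m21 ∧ y = m10.
Checking each element gives: m14, m16.

m14, m16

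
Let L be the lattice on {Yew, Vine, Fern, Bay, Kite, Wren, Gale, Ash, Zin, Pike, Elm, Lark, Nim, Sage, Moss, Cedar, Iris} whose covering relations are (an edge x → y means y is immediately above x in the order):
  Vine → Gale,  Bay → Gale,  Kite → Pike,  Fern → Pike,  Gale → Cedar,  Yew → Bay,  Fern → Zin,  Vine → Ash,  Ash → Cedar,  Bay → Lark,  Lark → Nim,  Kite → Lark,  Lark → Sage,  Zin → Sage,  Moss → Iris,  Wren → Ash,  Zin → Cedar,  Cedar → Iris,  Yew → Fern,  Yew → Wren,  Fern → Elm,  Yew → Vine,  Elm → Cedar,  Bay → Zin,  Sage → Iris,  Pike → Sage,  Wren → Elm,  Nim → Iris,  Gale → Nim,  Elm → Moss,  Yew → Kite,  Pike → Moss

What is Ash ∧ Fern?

Yew

Common lower bounds of {Ash, Fern}: Yew.
The greatest among these is Yew.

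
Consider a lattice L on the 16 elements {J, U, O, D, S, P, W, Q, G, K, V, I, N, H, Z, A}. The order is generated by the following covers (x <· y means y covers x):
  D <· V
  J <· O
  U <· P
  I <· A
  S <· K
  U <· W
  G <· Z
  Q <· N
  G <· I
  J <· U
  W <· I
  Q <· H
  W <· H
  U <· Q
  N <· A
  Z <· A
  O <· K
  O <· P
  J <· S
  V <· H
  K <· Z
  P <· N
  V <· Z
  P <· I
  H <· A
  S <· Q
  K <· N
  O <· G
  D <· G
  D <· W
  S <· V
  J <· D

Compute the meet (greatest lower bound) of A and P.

P

Common lower bounds of {A, P}: J, O, P, U.
The greatest among these is P.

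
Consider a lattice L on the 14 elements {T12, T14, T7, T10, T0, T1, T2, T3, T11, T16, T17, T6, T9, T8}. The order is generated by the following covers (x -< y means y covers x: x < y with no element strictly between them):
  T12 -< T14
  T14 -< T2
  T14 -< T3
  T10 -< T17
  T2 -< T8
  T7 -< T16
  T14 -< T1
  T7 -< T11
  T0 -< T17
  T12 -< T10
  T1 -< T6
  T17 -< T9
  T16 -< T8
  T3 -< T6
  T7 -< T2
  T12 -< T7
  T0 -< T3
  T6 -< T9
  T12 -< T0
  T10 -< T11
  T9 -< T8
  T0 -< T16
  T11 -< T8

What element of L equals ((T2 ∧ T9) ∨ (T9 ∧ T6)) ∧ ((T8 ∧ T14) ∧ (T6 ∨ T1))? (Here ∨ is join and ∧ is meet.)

T2 ∧ T9 = T14
T9 ∧ T6 = T6
T14 ∨ T6 = T6
T8 ∧ T14 = T14
T6 ∨ T1 = T6
T14 ∧ T6 = T14
T6 ∧ T14 = T14

T14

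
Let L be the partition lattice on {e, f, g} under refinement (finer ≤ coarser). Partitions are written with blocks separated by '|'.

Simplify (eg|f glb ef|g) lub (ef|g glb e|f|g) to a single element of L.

e|f|g

eg|f ∧ ef|g = e|f|g
ef|g ∧ e|f|g = e|f|g
e|f|g ∨ e|f|g = e|f|g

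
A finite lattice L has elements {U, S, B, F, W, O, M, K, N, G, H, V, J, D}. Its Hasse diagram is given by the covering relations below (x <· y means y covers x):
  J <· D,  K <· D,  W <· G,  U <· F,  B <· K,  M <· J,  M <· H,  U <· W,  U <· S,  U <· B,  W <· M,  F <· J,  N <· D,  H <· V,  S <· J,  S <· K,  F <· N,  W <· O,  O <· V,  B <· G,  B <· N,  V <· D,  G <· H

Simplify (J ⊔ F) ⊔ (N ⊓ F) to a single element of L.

J ∨ F = J
N ∧ F = F
J ∨ F = J

J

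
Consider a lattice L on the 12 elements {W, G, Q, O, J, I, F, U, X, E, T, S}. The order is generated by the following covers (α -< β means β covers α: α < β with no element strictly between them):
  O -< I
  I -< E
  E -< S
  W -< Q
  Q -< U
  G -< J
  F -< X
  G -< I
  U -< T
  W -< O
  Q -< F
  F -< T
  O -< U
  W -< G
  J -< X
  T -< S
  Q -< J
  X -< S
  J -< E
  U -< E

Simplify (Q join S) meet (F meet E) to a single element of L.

Q

Q ∨ S = S
F ∧ E = Q
S ∧ Q = Q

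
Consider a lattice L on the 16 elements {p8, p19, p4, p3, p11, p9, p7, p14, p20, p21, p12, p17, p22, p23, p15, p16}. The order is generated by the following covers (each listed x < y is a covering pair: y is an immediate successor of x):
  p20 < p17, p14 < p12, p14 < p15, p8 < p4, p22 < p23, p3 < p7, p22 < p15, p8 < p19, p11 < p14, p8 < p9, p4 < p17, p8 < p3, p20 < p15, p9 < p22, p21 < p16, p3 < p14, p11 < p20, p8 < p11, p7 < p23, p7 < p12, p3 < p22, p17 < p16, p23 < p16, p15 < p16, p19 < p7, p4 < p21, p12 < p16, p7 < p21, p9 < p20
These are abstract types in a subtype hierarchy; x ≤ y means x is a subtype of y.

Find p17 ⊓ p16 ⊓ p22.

p9

Common lower bounds of {p17, p16, p22}: p8, p9.
The greatest among these is p9.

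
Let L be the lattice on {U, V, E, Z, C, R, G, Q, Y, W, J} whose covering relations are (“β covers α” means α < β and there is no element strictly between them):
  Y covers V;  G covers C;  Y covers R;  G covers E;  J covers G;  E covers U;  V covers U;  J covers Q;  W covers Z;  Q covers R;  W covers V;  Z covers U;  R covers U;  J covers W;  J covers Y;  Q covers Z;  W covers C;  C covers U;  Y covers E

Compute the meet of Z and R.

U

Common lower bounds of {Z, R}: U.
The greatest among these is U.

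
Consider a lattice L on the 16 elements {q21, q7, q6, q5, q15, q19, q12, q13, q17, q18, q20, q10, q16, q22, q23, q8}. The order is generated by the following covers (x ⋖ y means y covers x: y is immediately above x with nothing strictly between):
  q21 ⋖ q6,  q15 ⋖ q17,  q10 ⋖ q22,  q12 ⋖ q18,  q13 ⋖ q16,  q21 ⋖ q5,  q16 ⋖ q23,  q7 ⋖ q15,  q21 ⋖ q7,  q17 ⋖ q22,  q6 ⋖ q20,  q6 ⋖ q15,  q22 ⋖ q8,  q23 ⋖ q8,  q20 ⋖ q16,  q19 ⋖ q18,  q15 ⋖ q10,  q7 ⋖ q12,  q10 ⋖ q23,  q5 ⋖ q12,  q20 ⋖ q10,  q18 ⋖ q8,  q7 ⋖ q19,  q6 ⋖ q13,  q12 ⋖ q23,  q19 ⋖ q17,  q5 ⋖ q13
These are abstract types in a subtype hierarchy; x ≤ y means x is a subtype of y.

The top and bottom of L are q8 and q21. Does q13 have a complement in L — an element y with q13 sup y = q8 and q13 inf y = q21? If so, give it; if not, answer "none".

q19

Need y with q13 ∨ y = q8 and q13 ∧ y = q21.
Checking each element gives: q19.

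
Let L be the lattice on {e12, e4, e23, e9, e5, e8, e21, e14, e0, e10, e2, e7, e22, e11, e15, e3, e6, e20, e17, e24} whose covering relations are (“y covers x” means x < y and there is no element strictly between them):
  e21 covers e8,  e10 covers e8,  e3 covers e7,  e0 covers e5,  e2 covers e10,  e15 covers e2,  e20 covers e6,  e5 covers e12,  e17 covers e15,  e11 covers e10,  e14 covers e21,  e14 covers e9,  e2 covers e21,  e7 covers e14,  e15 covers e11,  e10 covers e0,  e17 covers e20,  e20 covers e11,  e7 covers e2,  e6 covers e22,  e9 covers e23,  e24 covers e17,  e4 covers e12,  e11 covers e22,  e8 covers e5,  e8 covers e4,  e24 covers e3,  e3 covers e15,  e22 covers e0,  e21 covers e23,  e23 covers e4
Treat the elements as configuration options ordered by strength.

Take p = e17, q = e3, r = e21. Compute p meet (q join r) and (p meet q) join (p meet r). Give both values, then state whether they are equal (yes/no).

e15; e15; yes

q join r = e3, so p meet (q join r) = e17 meet e3 = e15.
p meet q = e15 and p meet r = e21, so (p meet q) join (p meet r) = e15 join e21 = e15.
Equal: yes.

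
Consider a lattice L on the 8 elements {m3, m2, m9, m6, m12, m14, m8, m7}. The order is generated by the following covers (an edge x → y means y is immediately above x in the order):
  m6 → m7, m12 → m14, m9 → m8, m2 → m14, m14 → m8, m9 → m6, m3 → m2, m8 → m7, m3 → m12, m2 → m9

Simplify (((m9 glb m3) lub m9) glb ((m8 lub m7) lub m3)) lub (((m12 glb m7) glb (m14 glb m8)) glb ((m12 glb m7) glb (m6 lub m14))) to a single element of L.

m8

m9 ∧ m3 = m3
m3 ∨ m9 = m9
m8 ∨ m7 = m7
m7 ∨ m3 = m7
m9 ∧ m7 = m9
m12 ∧ m7 = m12
m14 ∧ m8 = m14
m12 ∧ m14 = m12
m12 ∧ m7 = m12
m6 ∨ m14 = m7
m12 ∧ m7 = m12
m12 ∧ m12 = m12
m9 ∨ m12 = m8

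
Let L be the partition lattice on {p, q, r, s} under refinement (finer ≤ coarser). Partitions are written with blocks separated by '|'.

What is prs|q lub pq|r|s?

pqrs

The join of prs|q and pq|r|s merges any blocks that overlap across the partitions, giving pqrs.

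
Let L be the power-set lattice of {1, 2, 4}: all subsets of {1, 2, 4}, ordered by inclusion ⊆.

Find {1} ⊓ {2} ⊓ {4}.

Common lower bounds of {{1}, {2}, {4}}: ∅.
The greatest among these is ∅.

∅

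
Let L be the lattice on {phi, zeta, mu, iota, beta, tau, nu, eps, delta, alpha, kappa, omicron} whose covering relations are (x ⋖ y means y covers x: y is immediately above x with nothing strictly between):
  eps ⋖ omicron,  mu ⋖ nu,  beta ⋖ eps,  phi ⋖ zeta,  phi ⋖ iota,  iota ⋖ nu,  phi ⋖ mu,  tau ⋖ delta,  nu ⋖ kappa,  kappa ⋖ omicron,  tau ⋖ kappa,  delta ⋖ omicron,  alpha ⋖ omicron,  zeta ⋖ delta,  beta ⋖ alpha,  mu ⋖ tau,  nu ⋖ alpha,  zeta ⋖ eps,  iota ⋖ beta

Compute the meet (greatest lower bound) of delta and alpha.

Common lower bounds of {delta, alpha}: mu, phi.
The greatest among these is mu.

mu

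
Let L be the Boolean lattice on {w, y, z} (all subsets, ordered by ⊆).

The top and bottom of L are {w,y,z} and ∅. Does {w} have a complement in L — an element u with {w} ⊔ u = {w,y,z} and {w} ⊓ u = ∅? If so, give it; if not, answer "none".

Need u with {w} ∨ u = {w,y,z} and {w} ∧ u = ∅.
Checking each element gives: {y,z}.

{y,z}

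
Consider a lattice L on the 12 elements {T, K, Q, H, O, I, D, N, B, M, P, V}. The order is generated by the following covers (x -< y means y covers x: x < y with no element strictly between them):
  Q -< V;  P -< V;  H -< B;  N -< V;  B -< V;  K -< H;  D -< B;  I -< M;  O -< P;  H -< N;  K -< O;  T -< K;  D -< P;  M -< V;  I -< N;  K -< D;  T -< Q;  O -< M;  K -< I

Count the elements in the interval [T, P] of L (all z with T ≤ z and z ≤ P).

The interval [T, P] = {D, K, O, P, T}, which has 5 elements.

5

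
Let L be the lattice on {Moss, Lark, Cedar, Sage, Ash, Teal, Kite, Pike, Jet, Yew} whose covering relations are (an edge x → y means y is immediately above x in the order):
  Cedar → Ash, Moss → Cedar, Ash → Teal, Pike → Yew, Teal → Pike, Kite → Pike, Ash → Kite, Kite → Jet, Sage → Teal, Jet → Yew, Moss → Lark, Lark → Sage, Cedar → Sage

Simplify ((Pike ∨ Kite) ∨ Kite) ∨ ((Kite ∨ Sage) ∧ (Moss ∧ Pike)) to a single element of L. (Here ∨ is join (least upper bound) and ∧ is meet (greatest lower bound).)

Pike

Pike ∨ Kite = Pike
Pike ∨ Kite = Pike
Kite ∨ Sage = Pike
Moss ∧ Pike = Moss
Pike ∧ Moss = Moss
Pike ∨ Moss = Pike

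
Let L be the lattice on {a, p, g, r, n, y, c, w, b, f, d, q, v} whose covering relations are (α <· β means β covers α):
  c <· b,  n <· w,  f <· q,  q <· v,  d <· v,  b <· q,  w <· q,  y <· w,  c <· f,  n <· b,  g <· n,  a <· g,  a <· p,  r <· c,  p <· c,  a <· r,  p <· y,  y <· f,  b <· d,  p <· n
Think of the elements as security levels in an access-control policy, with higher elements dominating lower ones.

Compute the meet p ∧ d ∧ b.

p

Common lower bounds of {p, d, b}: a, p.
The greatest among these is p.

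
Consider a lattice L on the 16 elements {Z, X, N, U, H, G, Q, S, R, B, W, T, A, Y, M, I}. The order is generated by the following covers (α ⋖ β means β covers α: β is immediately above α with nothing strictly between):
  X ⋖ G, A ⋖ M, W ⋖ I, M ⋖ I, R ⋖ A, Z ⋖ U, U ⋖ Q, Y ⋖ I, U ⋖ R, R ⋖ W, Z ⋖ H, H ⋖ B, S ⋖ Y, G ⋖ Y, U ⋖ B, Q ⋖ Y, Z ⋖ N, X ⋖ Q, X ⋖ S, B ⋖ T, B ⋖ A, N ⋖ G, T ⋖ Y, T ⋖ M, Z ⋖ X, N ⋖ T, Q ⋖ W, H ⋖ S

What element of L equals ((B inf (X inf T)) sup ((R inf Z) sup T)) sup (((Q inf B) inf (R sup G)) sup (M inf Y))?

T

X ∧ T = Z
B ∧ Z = Z
R ∧ Z = Z
Z ∨ T = T
Z ∨ T = T
Q ∧ B = U
R ∨ G = I
U ∧ I = U
M ∧ Y = T
U ∨ T = T
T ∨ T = T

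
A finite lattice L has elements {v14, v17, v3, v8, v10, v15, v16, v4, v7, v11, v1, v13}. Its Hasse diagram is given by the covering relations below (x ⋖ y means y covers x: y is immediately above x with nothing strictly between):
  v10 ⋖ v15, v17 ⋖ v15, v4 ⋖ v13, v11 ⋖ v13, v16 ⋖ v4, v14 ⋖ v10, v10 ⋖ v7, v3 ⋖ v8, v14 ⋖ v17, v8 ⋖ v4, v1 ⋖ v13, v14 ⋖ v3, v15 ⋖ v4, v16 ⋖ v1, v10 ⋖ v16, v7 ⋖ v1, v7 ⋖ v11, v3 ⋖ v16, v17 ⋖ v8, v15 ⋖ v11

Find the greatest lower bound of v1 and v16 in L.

v16

Common lower bounds of {v1, v16}: v10, v14, v16, v3.
The greatest among these is v16.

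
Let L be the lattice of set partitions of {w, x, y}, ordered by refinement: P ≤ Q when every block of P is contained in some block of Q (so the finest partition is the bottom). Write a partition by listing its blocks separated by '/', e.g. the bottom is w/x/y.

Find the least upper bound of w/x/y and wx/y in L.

The join of w/x/y and wx/y merges any blocks that overlap across the partitions, giving wx/y.

wx/y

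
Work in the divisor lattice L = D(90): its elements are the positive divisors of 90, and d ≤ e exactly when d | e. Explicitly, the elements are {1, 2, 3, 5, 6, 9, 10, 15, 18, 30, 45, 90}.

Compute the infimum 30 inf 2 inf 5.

Common lower bounds of {30, 2, 5}: 1.
The greatest among these is 1.

1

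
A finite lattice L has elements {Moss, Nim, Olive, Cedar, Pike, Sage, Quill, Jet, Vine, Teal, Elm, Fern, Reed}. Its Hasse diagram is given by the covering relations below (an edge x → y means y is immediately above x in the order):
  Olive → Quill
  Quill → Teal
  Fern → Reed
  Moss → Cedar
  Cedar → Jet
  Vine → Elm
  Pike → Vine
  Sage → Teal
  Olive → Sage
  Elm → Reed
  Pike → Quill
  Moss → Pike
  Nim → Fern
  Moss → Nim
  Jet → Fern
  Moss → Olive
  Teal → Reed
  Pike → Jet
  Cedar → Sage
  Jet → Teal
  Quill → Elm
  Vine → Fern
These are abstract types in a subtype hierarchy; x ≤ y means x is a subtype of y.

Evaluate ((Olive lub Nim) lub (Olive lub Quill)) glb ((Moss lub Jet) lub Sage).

Olive ∨ Nim = Reed
Olive ∨ Quill = Quill
Reed ∨ Quill = Reed
Moss ∨ Jet = Jet
Jet ∨ Sage = Teal
Reed ∧ Teal = Teal

Teal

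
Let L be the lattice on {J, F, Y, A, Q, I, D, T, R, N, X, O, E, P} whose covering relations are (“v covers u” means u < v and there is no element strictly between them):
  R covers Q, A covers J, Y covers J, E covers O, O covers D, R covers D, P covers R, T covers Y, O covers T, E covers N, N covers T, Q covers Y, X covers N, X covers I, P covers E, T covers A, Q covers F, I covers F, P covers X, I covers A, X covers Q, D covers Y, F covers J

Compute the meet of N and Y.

Common lower bounds of {N, Y}: J, Y.
The greatest among these is Y.

Y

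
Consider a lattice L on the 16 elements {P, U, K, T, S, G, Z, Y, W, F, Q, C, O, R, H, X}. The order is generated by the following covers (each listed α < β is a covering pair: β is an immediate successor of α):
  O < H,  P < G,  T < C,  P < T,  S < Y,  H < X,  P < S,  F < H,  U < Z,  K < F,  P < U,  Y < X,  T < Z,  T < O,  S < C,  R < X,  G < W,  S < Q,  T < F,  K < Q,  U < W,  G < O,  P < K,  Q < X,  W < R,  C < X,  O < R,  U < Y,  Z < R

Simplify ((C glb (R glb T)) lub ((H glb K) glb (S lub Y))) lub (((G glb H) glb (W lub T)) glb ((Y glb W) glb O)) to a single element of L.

R ∧ T = T
C ∧ T = T
H ∧ K = K
S ∨ Y = Y
K ∧ Y = P
T ∨ P = T
G ∧ H = G
W ∨ T = R
G ∧ R = G
Y ∧ W = U
U ∧ O = P
G ∧ P = P
T ∨ P = T

T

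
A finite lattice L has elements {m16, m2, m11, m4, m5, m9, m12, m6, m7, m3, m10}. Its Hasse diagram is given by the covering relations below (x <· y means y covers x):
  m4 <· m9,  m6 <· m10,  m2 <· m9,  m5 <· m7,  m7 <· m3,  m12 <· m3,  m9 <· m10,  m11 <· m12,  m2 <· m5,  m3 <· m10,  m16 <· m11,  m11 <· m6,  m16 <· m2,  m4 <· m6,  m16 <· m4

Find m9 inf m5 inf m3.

Common lower bounds of {m9, m5, m3}: m16, m2.
The greatest among these is m2.

m2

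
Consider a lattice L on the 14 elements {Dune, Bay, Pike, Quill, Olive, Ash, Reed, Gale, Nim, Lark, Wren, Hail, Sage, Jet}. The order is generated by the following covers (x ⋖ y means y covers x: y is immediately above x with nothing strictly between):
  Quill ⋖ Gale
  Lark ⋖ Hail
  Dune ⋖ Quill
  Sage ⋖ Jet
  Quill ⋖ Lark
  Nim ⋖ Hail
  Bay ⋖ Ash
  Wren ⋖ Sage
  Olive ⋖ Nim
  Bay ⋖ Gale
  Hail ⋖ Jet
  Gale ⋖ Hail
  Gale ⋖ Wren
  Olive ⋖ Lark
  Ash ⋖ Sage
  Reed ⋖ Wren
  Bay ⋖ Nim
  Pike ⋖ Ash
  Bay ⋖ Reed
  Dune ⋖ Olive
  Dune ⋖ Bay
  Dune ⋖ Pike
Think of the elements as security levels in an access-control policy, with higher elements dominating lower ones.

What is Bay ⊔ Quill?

Gale

Common upper bounds of {Bay, Quill}: Gale, Hail, Jet, Sage, Wren.
The least among these is Gale.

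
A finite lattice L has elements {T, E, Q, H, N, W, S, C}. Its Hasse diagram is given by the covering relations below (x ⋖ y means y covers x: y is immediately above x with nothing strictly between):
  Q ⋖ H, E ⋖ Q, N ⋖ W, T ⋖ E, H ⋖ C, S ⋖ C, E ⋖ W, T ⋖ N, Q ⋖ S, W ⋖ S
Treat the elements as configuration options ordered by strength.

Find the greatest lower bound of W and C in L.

W

Common lower bounds of {W, C}: E, N, T, W.
The greatest among these is W.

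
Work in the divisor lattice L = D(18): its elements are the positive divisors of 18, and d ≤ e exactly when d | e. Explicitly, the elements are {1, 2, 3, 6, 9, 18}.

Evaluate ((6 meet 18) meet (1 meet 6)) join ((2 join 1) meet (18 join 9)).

2

6 ∧ 18 = 6
1 ∧ 6 = 1
6 ∧ 1 = 1
2 ∨ 1 = 2
18 ∨ 9 = 18
2 ∧ 18 = 2
1 ∨ 2 = 2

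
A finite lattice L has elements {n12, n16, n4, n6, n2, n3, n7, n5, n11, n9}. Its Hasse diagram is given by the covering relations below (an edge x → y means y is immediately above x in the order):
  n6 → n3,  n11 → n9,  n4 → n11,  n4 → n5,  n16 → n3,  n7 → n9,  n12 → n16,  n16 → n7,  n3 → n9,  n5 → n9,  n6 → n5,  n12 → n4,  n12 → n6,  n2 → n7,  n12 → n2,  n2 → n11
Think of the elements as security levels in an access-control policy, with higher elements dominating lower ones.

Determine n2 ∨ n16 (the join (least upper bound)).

Common upper bounds of {n2, n16}: n7, n9.
The least among these is n7.

n7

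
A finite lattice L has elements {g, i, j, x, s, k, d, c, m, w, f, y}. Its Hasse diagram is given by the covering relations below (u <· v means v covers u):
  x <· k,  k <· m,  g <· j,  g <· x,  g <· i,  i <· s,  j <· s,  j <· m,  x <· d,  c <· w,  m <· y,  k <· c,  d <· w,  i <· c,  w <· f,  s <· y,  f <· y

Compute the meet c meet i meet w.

i

Common lower bounds of {c, i, w}: g, i.
The greatest among these is i.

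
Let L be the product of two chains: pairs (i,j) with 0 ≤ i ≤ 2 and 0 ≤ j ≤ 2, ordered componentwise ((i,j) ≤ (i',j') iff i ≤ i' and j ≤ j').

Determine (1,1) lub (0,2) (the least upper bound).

In a product of chains, the join is componentwise max, giving (1,2).

(1,2)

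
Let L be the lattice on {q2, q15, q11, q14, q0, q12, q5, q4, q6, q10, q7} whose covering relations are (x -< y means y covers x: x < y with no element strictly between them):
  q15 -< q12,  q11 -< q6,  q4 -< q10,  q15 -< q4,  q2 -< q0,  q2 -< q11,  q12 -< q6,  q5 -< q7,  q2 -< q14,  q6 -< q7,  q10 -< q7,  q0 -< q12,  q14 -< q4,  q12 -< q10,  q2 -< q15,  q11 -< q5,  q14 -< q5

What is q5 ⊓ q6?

Common lower bounds of {q5, q6}: q11, q2.
The greatest among these is q11.

q11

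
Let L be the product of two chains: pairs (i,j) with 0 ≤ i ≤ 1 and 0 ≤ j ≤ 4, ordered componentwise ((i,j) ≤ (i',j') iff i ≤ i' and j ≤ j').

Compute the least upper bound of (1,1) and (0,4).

(1,4)

Common upper bounds of {(1,1), (0,4)}: (1,4).
The least among these is (1,4).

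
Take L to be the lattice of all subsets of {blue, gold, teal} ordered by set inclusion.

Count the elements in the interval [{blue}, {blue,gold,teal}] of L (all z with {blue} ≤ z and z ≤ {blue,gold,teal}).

The interval [{blue}, {blue,gold,teal}] = {{blue,gold,teal}, {blue,gold}, {blue,teal}, {blue}}, which has 4 elements.

4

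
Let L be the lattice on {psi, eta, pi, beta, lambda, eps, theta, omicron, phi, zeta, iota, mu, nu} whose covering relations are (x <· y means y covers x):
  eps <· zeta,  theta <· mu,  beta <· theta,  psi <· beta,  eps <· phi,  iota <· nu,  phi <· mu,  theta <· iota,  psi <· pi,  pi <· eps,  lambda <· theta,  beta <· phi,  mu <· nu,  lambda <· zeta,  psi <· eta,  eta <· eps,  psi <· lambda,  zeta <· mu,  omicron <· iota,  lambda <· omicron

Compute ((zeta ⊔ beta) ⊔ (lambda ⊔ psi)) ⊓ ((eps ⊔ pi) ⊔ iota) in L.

zeta ∨ beta = mu
lambda ∨ psi = lambda
mu ∨ lambda = mu
eps ∨ pi = eps
eps ∨ iota = nu
mu ∧ nu = mu

mu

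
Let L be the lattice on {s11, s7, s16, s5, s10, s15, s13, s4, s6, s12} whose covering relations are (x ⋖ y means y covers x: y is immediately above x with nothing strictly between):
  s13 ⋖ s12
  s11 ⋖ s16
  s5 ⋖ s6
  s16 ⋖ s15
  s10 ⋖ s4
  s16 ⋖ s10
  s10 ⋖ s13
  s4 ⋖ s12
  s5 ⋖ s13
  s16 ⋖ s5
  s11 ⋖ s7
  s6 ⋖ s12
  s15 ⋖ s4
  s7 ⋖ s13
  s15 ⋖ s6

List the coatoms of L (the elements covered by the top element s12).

The coatoms are exactly the elements covered by s12: s13, s4, s6.

s13, s4, s6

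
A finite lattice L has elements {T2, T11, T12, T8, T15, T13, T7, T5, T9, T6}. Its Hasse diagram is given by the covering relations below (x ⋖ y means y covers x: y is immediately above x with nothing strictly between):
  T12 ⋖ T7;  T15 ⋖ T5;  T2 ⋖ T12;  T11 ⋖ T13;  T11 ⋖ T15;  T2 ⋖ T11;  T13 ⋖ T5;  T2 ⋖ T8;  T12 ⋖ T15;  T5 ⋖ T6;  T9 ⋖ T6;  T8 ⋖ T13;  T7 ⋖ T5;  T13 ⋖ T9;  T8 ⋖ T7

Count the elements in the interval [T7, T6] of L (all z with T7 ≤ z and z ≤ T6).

3

The interval [T7, T6] = {T5, T6, T7}, which has 3 elements.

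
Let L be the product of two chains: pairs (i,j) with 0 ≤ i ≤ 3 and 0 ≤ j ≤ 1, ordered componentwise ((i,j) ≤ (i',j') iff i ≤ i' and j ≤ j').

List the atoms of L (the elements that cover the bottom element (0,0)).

The atoms are exactly the elements that cover (0,0): (0,1), (1,0).

(0,1), (1,0)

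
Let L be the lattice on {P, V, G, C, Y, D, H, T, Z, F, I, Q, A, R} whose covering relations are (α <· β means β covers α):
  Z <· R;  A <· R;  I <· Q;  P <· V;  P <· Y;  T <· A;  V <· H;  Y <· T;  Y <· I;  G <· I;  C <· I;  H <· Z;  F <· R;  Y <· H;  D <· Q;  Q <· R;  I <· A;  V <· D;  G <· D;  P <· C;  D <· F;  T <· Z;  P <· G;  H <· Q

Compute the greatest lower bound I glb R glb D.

G

Common lower bounds of {I, R, D}: G, P.
The greatest among these is G.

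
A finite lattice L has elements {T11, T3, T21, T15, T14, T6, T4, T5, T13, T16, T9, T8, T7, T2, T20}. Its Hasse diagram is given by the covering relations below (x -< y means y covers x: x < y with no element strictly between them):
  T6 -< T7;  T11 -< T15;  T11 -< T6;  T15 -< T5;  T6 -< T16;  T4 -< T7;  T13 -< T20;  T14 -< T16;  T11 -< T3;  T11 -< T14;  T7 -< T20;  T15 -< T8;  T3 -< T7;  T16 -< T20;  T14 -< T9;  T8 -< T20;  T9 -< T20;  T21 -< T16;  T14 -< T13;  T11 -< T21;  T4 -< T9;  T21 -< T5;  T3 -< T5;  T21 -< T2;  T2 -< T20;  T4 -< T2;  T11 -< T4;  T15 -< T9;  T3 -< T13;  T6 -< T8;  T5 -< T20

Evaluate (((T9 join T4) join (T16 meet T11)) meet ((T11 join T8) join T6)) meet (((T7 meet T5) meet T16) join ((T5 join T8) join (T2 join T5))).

T9 ∨ T4 = T9
T16 ∧ T11 = T11
T9 ∨ T11 = T9
T11 ∨ T8 = T8
T8 ∨ T6 = T8
T9 ∧ T8 = T15
T7 ∧ T5 = T3
T3 ∧ T16 = T11
T5 ∨ T8 = T20
T2 ∨ T5 = T20
T20 ∨ T20 = T20
T11 ∨ T20 = T20
T15 ∧ T20 = T15

T15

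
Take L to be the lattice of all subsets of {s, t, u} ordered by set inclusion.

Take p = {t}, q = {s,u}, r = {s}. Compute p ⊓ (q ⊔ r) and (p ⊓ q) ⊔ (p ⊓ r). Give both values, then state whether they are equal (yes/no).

q ⊔ r = {s,u}, so p ⊓ (q ⊔ r) = {t} ⊓ {s,u} = ∅.
p ⊓ q = ∅ and p ⊓ r = ∅, so (p ⊓ q) ⊔ (p ⊓ r) = ∅ ⊔ ∅ = ∅.
Equal: yes.

∅; ∅; yes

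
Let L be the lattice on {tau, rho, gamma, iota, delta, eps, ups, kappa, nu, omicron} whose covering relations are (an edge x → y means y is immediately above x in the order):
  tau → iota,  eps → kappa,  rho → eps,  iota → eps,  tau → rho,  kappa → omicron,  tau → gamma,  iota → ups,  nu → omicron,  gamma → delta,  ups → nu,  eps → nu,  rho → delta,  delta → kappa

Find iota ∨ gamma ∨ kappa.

kappa

Common upper bounds of {iota, gamma, kappa}: kappa, omicron.
The least among these is kappa.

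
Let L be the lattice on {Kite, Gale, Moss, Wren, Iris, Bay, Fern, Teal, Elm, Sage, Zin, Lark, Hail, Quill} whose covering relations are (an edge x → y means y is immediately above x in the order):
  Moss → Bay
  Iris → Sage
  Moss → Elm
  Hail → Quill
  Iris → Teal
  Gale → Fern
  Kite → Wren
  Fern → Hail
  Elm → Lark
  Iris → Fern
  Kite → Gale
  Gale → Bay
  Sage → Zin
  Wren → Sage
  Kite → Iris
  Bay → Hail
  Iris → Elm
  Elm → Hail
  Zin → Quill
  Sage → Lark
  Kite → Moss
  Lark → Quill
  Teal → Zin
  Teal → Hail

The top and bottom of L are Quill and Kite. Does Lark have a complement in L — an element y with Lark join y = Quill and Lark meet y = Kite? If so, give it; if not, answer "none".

Need y with Lark ∨ y = Quill and Lark ∧ y = Kite.
Checking each element gives: Gale.

Gale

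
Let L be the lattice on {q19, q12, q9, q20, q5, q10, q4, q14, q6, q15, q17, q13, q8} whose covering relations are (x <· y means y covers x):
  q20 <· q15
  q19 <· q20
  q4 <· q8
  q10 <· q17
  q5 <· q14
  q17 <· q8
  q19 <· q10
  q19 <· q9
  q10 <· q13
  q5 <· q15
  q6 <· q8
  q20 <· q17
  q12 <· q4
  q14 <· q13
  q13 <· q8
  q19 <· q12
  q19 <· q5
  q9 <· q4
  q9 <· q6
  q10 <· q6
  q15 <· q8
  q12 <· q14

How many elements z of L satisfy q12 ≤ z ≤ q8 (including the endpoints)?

5

The interval [q12, q8] = {q12, q13, q14, q4, q8}, which has 5 elements.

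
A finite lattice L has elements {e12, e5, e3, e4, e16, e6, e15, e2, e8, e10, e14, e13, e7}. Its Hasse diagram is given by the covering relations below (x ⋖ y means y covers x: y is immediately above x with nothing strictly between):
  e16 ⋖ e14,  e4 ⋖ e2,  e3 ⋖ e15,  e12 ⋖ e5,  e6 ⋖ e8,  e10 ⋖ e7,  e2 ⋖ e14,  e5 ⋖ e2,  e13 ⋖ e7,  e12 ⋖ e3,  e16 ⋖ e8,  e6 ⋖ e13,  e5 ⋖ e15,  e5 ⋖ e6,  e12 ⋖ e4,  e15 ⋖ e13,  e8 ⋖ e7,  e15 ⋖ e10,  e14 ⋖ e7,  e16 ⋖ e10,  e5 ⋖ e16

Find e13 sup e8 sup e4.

Common upper bounds of {e13, e8, e4}: e7.
The least among these is e7.

e7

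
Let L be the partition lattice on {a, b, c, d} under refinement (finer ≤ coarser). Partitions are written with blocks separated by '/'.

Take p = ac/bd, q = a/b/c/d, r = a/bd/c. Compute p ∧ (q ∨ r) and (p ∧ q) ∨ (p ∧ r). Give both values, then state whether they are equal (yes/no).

a/bd/c; a/bd/c; yes

q ∨ r = a/bd/c, so p ∧ (q ∨ r) = ac/bd ∧ a/bd/c = a/bd/c.
p ∧ q = a/b/c/d and p ∧ r = a/bd/c, so (p ∧ q) ∨ (p ∧ r) = a/b/c/d ∨ a/bd/c = a/bd/c.
Equal: yes.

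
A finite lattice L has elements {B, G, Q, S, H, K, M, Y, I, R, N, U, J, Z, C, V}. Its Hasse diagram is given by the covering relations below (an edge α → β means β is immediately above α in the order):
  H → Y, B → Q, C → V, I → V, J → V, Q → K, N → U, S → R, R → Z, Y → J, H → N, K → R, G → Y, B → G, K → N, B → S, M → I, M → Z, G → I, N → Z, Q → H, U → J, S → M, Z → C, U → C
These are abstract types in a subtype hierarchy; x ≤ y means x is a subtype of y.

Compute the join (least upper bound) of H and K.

N

Common upper bounds of {H, K}: C, J, N, U, V, Z.
The least among these is N.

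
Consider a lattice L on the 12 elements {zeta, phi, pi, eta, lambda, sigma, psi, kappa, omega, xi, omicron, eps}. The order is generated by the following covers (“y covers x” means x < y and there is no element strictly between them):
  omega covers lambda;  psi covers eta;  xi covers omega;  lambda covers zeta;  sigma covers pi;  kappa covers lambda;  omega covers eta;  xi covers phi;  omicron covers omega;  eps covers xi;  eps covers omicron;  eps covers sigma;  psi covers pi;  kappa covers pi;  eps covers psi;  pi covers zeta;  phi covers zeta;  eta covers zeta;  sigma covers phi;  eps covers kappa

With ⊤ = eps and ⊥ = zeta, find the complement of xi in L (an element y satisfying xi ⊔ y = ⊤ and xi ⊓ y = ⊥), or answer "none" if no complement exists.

Need y with xi ∨ y = eps and xi ∧ y = zeta.
Checking each element gives: pi.

pi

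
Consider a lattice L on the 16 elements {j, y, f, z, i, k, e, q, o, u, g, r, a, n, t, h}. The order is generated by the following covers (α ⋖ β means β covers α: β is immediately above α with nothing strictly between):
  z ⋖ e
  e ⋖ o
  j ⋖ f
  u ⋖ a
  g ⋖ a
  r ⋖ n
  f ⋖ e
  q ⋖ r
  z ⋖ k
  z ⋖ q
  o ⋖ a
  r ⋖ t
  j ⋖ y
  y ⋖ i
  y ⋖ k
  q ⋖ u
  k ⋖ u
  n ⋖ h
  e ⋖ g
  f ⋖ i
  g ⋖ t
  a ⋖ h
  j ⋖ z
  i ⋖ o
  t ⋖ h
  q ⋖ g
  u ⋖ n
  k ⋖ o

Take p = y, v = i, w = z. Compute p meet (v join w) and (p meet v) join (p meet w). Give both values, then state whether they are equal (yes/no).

v join w = o, so p meet (v join w) = y meet o = y.
p meet v = y and p meet w = j, so (p meet v) join (p meet w) = y join j = y.
Equal: yes.

y; y; yes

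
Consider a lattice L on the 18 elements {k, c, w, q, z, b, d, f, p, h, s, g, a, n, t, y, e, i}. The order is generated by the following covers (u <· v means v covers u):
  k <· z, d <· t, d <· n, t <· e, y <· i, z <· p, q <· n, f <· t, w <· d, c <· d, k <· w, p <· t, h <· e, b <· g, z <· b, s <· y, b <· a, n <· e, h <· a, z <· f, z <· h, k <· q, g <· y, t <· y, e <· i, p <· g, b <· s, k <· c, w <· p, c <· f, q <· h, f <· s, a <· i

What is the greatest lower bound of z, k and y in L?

Common lower bounds of {z, k, y}: k.
The greatest among these is k.

k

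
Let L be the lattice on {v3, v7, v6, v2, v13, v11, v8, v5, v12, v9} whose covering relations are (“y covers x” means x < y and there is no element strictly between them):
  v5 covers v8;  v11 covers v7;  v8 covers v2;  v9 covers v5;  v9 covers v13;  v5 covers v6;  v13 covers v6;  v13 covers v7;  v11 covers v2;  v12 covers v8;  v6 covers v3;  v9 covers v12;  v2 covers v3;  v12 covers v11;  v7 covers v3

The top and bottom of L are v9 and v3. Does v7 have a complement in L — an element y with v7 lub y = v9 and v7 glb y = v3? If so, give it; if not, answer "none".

v5

Need y with v7 ∨ y = v9 and v7 ∧ y = v3.
Checking each element gives: v5.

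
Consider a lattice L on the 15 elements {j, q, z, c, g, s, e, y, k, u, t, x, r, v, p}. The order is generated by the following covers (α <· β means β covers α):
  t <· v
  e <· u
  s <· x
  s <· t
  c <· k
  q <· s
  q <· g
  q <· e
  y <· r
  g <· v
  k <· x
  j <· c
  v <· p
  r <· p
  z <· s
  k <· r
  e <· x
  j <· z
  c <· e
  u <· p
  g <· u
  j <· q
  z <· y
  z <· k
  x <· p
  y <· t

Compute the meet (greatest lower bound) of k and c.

Common lower bounds of {k, c}: c, j.
The greatest among these is c.

c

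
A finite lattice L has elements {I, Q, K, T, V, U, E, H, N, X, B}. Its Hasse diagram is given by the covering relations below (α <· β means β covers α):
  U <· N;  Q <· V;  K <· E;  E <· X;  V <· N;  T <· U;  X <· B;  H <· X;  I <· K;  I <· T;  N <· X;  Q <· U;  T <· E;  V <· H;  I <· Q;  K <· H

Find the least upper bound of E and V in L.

Common upper bounds of {E, V}: B, X.
The least among these is X.

X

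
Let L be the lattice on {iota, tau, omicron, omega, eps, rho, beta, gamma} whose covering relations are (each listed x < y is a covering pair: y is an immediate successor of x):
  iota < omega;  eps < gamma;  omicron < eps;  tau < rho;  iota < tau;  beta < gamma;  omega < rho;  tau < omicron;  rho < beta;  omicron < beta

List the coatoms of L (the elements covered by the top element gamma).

beta, eps

The coatoms are exactly the elements covered by gamma: beta, eps.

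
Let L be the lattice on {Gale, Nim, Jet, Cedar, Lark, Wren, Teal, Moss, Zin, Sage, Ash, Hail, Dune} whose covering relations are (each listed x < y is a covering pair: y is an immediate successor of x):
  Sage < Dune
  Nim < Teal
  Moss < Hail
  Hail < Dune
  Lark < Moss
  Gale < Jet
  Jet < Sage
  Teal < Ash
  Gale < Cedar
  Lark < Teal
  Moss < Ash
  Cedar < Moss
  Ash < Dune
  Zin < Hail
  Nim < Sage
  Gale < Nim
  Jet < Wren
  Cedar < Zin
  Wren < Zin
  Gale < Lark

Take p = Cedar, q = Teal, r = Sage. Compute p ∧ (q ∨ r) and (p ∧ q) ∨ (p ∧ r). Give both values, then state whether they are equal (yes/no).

q ∨ r = Dune, so p ∧ (q ∨ r) = Cedar ∧ Dune = Cedar.
p ∧ q = Gale and p ∧ r = Gale, so (p ∧ q) ∨ (p ∧ r) = Gale ∨ Gale = Gale.
Equal: no.

Cedar; Gale; no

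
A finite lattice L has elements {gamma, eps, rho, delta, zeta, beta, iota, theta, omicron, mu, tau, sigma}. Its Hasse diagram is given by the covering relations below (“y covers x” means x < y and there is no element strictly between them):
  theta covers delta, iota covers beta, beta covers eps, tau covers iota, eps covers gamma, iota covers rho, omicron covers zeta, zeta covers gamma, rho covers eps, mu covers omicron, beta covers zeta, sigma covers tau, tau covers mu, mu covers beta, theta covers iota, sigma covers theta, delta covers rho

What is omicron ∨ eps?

Common upper bounds of {omicron, eps}: mu, sigma, tau.
The least among these is mu.

mu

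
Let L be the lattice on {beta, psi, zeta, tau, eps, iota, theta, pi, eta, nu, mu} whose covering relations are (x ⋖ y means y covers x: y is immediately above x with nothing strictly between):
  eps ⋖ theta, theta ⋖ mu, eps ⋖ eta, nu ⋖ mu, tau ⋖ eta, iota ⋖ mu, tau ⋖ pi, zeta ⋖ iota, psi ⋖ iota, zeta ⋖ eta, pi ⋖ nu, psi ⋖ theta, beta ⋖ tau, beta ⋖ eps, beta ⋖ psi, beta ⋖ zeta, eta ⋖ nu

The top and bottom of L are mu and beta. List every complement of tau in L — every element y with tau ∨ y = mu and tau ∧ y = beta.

iota, psi, theta

Need y with tau ∨ y = mu and tau ∧ y = beta.
Checking each element gives: iota, psi, theta.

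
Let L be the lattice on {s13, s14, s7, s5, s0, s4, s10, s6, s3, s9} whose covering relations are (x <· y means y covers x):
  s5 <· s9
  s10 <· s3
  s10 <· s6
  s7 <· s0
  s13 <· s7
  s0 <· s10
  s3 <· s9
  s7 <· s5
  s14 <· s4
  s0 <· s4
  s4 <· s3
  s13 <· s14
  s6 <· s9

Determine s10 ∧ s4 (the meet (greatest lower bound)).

Common lower bounds of {s10, s4}: s0, s13, s7.
The greatest among these is s0.

s0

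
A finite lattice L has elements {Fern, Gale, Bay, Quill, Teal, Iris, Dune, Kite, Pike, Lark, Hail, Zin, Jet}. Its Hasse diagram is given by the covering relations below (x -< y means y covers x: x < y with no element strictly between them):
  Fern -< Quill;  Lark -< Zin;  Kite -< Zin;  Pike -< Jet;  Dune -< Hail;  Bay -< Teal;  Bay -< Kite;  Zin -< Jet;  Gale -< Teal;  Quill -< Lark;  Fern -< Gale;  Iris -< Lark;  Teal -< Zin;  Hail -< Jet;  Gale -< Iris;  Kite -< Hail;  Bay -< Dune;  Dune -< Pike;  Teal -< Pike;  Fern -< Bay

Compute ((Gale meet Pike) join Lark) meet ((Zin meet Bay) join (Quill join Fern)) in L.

Gale ∧ Pike = Gale
Gale ∨ Lark = Lark
Zin ∧ Bay = Bay
Quill ∨ Fern = Quill
Bay ∨ Quill = Zin
Lark ∧ Zin = Lark

Lark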